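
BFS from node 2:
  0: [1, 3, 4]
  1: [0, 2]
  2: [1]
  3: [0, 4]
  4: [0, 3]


Visit 2, enqueue [1]
Visit 1, enqueue [0]
Visit 0, enqueue [3, 4]
Visit 3, enqueue []
Visit 4, enqueue []

BFS order: [2, 1, 0, 3, 4]


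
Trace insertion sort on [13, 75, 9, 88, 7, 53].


Initial: [13, 75, 9, 88, 7, 53]
Insert 75: [13, 75, 9, 88, 7, 53]
Insert 9: [9, 13, 75, 88, 7, 53]
Insert 88: [9, 13, 75, 88, 7, 53]
Insert 7: [7, 9, 13, 75, 88, 53]
Insert 53: [7, 9, 13, 53, 75, 88]

Sorted: [7, 9, 13, 53, 75, 88]


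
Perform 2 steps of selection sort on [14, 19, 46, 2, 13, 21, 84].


Initial: [14, 19, 46, 2, 13, 21, 84]
Step 1: min=2 at 3
  Swap: [2, 19, 46, 14, 13, 21, 84]
Step 2: min=13 at 4
  Swap: [2, 13, 46, 14, 19, 21, 84]

After 2 steps: [2, 13, 46, 14, 19, 21, 84]


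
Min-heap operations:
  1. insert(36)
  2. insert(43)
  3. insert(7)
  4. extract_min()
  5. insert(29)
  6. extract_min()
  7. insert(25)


insert(36) -> [36]
insert(43) -> [36, 43]
insert(7) -> [7, 43, 36]
extract_min()->7, [36, 43]
insert(29) -> [29, 43, 36]
extract_min()->29, [36, 43]
insert(25) -> [25, 43, 36]

Final heap: [25, 43, 36]


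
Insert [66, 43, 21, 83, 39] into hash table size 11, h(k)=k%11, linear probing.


Insert 66: h=0 -> slot 0
Insert 43: h=10 -> slot 10
Insert 21: h=10, 2 probes -> slot 1
Insert 83: h=6 -> slot 6
Insert 39: h=6, 1 probes -> slot 7

Table: [66, 21, None, None, None, None, 83, 39, None, None, 43]


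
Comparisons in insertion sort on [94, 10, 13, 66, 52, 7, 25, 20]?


Algorithm: insertion sort
Input: [94, 10, 13, 66, 52, 7, 25, 20]
Sorted: [7, 10, 13, 20, 25, 52, 66, 94]

22


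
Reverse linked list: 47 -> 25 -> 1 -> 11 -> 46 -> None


Step 1: curr=47, set curr.next=prev(None) | reversed so far: 47
Step 2: curr=25, set curr.next=prev(47) | reversed so far: 25 -> 47
Step 3: curr=1, set curr.next=prev(25) | reversed so far: 1 -> 25 -> 47
Step 4: curr=11, set curr.next=prev(1) | reversed so far: 11 -> 1 -> 25 -> 47
Step 5: curr=46, set curr.next=prev(11) | reversed so far: 46 -> 11 -> 1 -> 25 -> 47

46 -> 11 -> 1 -> 25 -> 47 -> None


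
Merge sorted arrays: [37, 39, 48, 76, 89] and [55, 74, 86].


Take 37 from A
Take 39 from A
Take 48 from A
Take 55 from B
Take 74 from B
Take 76 from A
Take 86 from B

Merged: [37, 39, 48, 55, 74, 76, 86, 89]


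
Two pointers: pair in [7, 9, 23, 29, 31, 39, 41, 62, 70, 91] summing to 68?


lo=0(7)+hi=9(91)=98
lo=0(7)+hi=8(70)=77
lo=0(7)+hi=7(62)=69
lo=0(7)+hi=6(41)=48
lo=1(9)+hi=6(41)=50
lo=2(23)+hi=6(41)=64
lo=3(29)+hi=6(41)=70
lo=3(29)+hi=5(39)=68

Yes: 29+39=68


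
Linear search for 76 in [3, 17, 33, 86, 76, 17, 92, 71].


i=0: 3!=76
i=1: 17!=76
i=2: 33!=76
i=3: 86!=76
i=4: 76==76 found!

Found at 4, 5 comps


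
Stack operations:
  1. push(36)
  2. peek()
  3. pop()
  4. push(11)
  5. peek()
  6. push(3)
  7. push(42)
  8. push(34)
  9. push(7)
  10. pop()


push(36) -> [36]
peek()->36
pop()->36, []
push(11) -> [11]
peek()->11
push(3) -> [11, 3]
push(42) -> [11, 3, 42]
push(34) -> [11, 3, 42, 34]
push(7) -> [11, 3, 42, 34, 7]
pop()->7, [11, 3, 42, 34]

Final stack: [11, 3, 42, 34]


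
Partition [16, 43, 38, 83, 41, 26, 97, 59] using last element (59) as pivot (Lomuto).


Pivot: 59
  16 <= 59: advance i (no swap)
  43 <= 59: advance i (no swap)
  38 <= 59: advance i (no swap)
  41 <= 59: swap -> [16, 43, 38, 41, 83, 26, 97, 59]
  26 <= 59: swap -> [16, 43, 38, 41, 26, 83, 97, 59]
Place pivot at 5: [16, 43, 38, 41, 26, 59, 97, 83]

Partitioned: [16, 43, 38, 41, 26, 59, 97, 83]


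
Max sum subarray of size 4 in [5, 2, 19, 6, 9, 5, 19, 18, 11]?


[0:4]: 32
[1:5]: 36
[2:6]: 39
[3:7]: 39
[4:8]: 51
[5:9]: 53

Max: 53 at [5:9]


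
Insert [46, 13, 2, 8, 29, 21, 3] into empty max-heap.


Insert 46: [46]
Insert 13: [46, 13]
Insert 2: [46, 13, 2]
Insert 8: [46, 13, 2, 8]
Insert 29: [46, 29, 2, 8, 13]
Insert 21: [46, 29, 21, 8, 13, 2]
Insert 3: [46, 29, 21, 8, 13, 2, 3]

Final heap: [46, 29, 21, 8, 13, 2, 3]


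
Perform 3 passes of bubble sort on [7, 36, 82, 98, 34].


Initial: [7, 36, 82, 98, 34]
Pass 1: [7, 36, 82, 34, 98] (1 swaps)
Pass 2: [7, 36, 34, 82, 98] (1 swaps)
Pass 3: [7, 34, 36, 82, 98] (1 swaps)

After 3 passes: [7, 34, 36, 82, 98]


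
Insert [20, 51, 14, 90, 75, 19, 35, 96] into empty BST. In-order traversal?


Insert 20: root
Insert 51: R from 20
Insert 14: L from 20
Insert 90: R from 20 -> R from 51
Insert 75: R from 20 -> R from 51 -> L from 90
Insert 19: L from 20 -> R from 14
Insert 35: R from 20 -> L from 51
Insert 96: R from 20 -> R from 51 -> R from 90

In-order: [14, 19, 20, 35, 51, 75, 90, 96]


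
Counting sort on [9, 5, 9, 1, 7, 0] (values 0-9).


Input: [9, 5, 9, 1, 7, 0]
Counts: [1, 1, 0, 0, 0, 1, 0, 1, 0, 2]

Sorted: [0, 1, 5, 7, 9, 9]


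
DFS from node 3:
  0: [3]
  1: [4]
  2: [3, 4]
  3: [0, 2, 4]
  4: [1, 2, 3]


Visit 3, push [4, 2, 0]
Visit 0, push []
Visit 2, push [4]
Visit 4, push [1]
Visit 1, push []

DFS order: [3, 0, 2, 4, 1]


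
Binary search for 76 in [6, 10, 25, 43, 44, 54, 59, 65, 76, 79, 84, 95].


Step 1: lo=0, hi=11, mid=5, val=54
Step 2: lo=6, hi=11, mid=8, val=76

Found at index 8


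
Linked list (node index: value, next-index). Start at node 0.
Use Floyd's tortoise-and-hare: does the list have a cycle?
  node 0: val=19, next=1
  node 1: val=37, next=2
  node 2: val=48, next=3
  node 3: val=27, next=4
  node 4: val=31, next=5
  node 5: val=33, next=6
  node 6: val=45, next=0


Floyd's tortoise (slow, +1) and hare (fast, +2):
  init: slow=0, fast=0
  step 1: slow=1, fast=2
  step 2: slow=2, fast=4
  step 3: slow=3, fast=6
  step 4: slow=4, fast=1
  step 5: slow=5, fast=3
  step 6: slow=6, fast=5
  step 7: slow=0, fast=0
  slow == fast at node 0: cycle detected

Cycle: yes


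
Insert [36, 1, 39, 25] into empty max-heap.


Insert 36: [36]
Insert 1: [36, 1]
Insert 39: [39, 1, 36]
Insert 25: [39, 25, 36, 1]

Final heap: [39, 25, 36, 1]


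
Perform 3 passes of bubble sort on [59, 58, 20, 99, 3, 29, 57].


Initial: [59, 58, 20, 99, 3, 29, 57]
Pass 1: [58, 20, 59, 3, 29, 57, 99] (5 swaps)
Pass 2: [20, 58, 3, 29, 57, 59, 99] (4 swaps)
Pass 3: [20, 3, 29, 57, 58, 59, 99] (3 swaps)

After 3 passes: [20, 3, 29, 57, 58, 59, 99]


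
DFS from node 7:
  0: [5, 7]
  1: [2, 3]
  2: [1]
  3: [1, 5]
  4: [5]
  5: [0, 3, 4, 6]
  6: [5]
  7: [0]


Visit 7, push [0]
Visit 0, push [5]
Visit 5, push [6, 4, 3]
Visit 3, push [1]
Visit 1, push [2]
Visit 2, push []
Visit 4, push []
Visit 6, push []

DFS order: [7, 0, 5, 3, 1, 2, 4, 6]


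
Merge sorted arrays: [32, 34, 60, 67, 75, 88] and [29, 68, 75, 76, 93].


Take 29 from B
Take 32 from A
Take 34 from A
Take 60 from A
Take 67 from A
Take 68 from B
Take 75 from A
Take 75 from B
Take 76 from B
Take 88 from A

Merged: [29, 32, 34, 60, 67, 68, 75, 75, 76, 88, 93]


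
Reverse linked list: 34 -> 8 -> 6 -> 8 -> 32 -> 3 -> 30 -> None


Step 1: curr=34, set curr.next=prev(None) | reversed so far: 34
Step 2: curr=8, set curr.next=prev(34) | reversed so far: 8 -> 34
Step 3: curr=6, set curr.next=prev(8) | reversed so far: 6 -> 8 -> 34
Step 4: curr=8, set curr.next=prev(6) | reversed so far: 8 -> 6 -> 8 -> 34
Step 5: curr=32, set curr.next=prev(8) | reversed so far: 32 -> 8 -> 6 -> 8 -> 34
Step 6: curr=3, set curr.next=prev(32) | reversed so far: 3 -> 32 -> 8 -> 6 -> 8 -> 34
Step 7: curr=30, set curr.next=prev(3) | reversed so far: 30 -> 3 -> 32 -> 8 -> 6 -> 8 -> 34

30 -> 3 -> 32 -> 8 -> 6 -> 8 -> 34 -> None


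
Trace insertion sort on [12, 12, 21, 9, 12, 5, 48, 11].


Initial: [12, 12, 21, 9, 12, 5, 48, 11]
Insert 12: [12, 12, 21, 9, 12, 5, 48, 11]
Insert 21: [12, 12, 21, 9, 12, 5, 48, 11]
Insert 9: [9, 12, 12, 21, 12, 5, 48, 11]
Insert 12: [9, 12, 12, 12, 21, 5, 48, 11]
Insert 5: [5, 9, 12, 12, 12, 21, 48, 11]
Insert 48: [5, 9, 12, 12, 12, 21, 48, 11]
Insert 11: [5, 9, 11, 12, 12, 12, 21, 48]

Sorted: [5, 9, 11, 12, 12, 12, 21, 48]


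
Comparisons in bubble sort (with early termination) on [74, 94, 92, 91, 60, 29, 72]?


Algorithm: bubble sort (with early termination)
Input: [74, 94, 92, 91, 60, 29, 72]
Sorted: [29, 60, 72, 74, 91, 92, 94]

21


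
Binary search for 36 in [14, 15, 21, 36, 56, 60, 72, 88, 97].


Step 1: lo=0, hi=8, mid=4, val=56
Step 2: lo=0, hi=3, mid=1, val=15
Step 3: lo=2, hi=3, mid=2, val=21
Step 4: lo=3, hi=3, mid=3, val=36

Found at index 3


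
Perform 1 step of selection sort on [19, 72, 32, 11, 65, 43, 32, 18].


Initial: [19, 72, 32, 11, 65, 43, 32, 18]
Step 1: min=11 at 3
  Swap: [11, 72, 32, 19, 65, 43, 32, 18]

After 1 step: [11, 72, 32, 19, 65, 43, 32, 18]


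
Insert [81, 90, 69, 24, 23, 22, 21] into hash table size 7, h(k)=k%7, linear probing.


Insert 81: h=4 -> slot 4
Insert 90: h=6 -> slot 6
Insert 69: h=6, 1 probes -> slot 0
Insert 24: h=3 -> slot 3
Insert 23: h=2 -> slot 2
Insert 22: h=1 -> slot 1
Insert 21: h=0, 5 probes -> slot 5

Table: [69, 22, 23, 24, 81, 21, 90]


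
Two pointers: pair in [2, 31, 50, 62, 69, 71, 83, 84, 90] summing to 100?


lo=0(2)+hi=8(90)=92
lo=1(31)+hi=8(90)=121
lo=1(31)+hi=7(84)=115
lo=1(31)+hi=6(83)=114
lo=1(31)+hi=5(71)=102
lo=1(31)+hi=4(69)=100

Yes: 31+69=100


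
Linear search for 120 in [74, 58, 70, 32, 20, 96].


i=0: 74!=120
i=1: 58!=120
i=2: 70!=120
i=3: 32!=120
i=4: 20!=120
i=5: 96!=120

Not found, 6 comps


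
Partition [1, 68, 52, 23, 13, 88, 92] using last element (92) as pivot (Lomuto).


Pivot: 92
  1 <= 92: advance i (no swap)
  68 <= 92: advance i (no swap)
  52 <= 92: advance i (no swap)
  23 <= 92: advance i (no swap)
  13 <= 92: advance i (no swap)
  88 <= 92: advance i (no swap)
Place pivot at 6: [1, 68, 52, 23, 13, 88, 92]

Partitioned: [1, 68, 52, 23, 13, 88, 92]


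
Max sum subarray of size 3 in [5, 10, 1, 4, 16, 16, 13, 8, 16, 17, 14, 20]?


[0:3]: 16
[1:4]: 15
[2:5]: 21
[3:6]: 36
[4:7]: 45
[5:8]: 37
[6:9]: 37
[7:10]: 41
[8:11]: 47
[9:12]: 51

Max: 51 at [9:12]


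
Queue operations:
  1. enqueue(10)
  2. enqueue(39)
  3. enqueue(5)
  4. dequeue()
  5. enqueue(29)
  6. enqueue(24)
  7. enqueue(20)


enqueue(10) -> [10]
enqueue(39) -> [10, 39]
enqueue(5) -> [10, 39, 5]
dequeue()->10, [39, 5]
enqueue(29) -> [39, 5, 29]
enqueue(24) -> [39, 5, 29, 24]
enqueue(20) -> [39, 5, 29, 24, 20]

Final queue: [39, 5, 29, 24, 20]


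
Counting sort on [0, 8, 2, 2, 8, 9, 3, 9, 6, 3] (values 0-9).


Input: [0, 8, 2, 2, 8, 9, 3, 9, 6, 3]
Counts: [1, 0, 2, 2, 0, 0, 1, 0, 2, 2]

Sorted: [0, 2, 2, 3, 3, 6, 8, 8, 9, 9]


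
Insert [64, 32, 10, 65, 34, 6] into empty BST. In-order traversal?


Insert 64: root
Insert 32: L from 64
Insert 10: L from 64 -> L from 32
Insert 65: R from 64
Insert 34: L from 64 -> R from 32
Insert 6: L from 64 -> L from 32 -> L from 10

In-order: [6, 10, 32, 34, 64, 65]


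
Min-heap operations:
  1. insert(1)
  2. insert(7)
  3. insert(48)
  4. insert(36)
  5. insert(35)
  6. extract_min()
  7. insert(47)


insert(1) -> [1]
insert(7) -> [1, 7]
insert(48) -> [1, 7, 48]
insert(36) -> [1, 7, 48, 36]
insert(35) -> [1, 7, 48, 36, 35]
extract_min()->1, [7, 35, 48, 36]
insert(47) -> [7, 35, 48, 36, 47]

Final heap: [7, 35, 48, 36, 47]


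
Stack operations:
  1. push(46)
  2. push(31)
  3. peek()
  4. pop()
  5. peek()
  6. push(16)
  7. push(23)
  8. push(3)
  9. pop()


push(46) -> [46]
push(31) -> [46, 31]
peek()->31
pop()->31, [46]
peek()->46
push(16) -> [46, 16]
push(23) -> [46, 16, 23]
push(3) -> [46, 16, 23, 3]
pop()->3, [46, 16, 23]

Final stack: [46, 16, 23]


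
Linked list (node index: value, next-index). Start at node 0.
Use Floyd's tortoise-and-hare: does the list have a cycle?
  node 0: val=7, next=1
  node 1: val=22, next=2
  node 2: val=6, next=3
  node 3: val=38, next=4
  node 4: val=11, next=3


Floyd's tortoise (slow, +1) and hare (fast, +2):
  init: slow=0, fast=0
  step 1: slow=1, fast=2
  step 2: slow=2, fast=4
  step 3: slow=3, fast=4
  step 4: slow=4, fast=4
  slow == fast at node 4: cycle detected

Cycle: yes


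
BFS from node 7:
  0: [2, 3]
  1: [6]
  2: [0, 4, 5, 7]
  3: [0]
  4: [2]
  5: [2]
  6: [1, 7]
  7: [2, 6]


Visit 7, enqueue [2, 6]
Visit 2, enqueue [0, 4, 5]
Visit 6, enqueue [1]
Visit 0, enqueue [3]
Visit 4, enqueue []
Visit 5, enqueue []
Visit 1, enqueue []
Visit 3, enqueue []

BFS order: [7, 2, 6, 0, 4, 5, 1, 3]


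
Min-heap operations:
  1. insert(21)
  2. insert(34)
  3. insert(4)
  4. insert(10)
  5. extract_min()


insert(21) -> [21]
insert(34) -> [21, 34]
insert(4) -> [4, 34, 21]
insert(10) -> [4, 10, 21, 34]
extract_min()->4, [10, 34, 21]

Final heap: [10, 34, 21]


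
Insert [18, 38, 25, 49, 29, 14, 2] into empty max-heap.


Insert 18: [18]
Insert 38: [38, 18]
Insert 25: [38, 18, 25]
Insert 49: [49, 38, 25, 18]
Insert 29: [49, 38, 25, 18, 29]
Insert 14: [49, 38, 25, 18, 29, 14]
Insert 2: [49, 38, 25, 18, 29, 14, 2]

Final heap: [49, 38, 25, 18, 29, 14, 2]


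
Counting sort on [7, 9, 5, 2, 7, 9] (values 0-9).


Input: [7, 9, 5, 2, 7, 9]
Counts: [0, 0, 1, 0, 0, 1, 0, 2, 0, 2]

Sorted: [2, 5, 7, 7, 9, 9]


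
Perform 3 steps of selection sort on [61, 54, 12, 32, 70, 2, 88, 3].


Initial: [61, 54, 12, 32, 70, 2, 88, 3]
Step 1: min=2 at 5
  Swap: [2, 54, 12, 32, 70, 61, 88, 3]
Step 2: min=3 at 7
  Swap: [2, 3, 12, 32, 70, 61, 88, 54]
Step 3: min=12 at 2
  Swap: [2, 3, 12, 32, 70, 61, 88, 54]

After 3 steps: [2, 3, 12, 32, 70, 61, 88, 54]


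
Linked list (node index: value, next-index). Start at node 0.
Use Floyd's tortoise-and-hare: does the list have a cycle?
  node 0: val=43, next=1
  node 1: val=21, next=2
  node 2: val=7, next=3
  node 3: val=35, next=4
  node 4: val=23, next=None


Floyd's tortoise (slow, +1) and hare (fast, +2):
  init: slow=0, fast=0
  step 1: slow=1, fast=2
  step 2: slow=2, fast=4
  step 3: fast -> None, no cycle

Cycle: no


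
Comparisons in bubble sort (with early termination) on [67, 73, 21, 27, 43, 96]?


Algorithm: bubble sort (with early termination)
Input: [67, 73, 21, 27, 43, 96]
Sorted: [21, 27, 43, 67, 73, 96]

12


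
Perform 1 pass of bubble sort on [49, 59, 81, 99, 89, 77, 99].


Initial: [49, 59, 81, 99, 89, 77, 99]
Pass 1: [49, 59, 81, 89, 77, 99, 99] (2 swaps)

After 1 pass: [49, 59, 81, 89, 77, 99, 99]


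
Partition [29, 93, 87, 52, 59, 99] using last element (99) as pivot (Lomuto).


Pivot: 99
  29 <= 99: advance i (no swap)
  93 <= 99: advance i (no swap)
  87 <= 99: advance i (no swap)
  52 <= 99: advance i (no swap)
  59 <= 99: advance i (no swap)
Place pivot at 5: [29, 93, 87, 52, 59, 99]

Partitioned: [29, 93, 87, 52, 59, 99]


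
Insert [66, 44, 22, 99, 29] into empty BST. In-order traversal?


Insert 66: root
Insert 44: L from 66
Insert 22: L from 66 -> L from 44
Insert 99: R from 66
Insert 29: L from 66 -> L from 44 -> R from 22

In-order: [22, 29, 44, 66, 99]


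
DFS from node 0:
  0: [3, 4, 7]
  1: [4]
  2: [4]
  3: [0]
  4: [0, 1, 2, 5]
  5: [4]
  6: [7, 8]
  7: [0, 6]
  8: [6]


Visit 0, push [7, 4, 3]
Visit 3, push []
Visit 4, push [5, 2, 1]
Visit 1, push []
Visit 2, push []
Visit 5, push []
Visit 7, push [6]
Visit 6, push [8]
Visit 8, push []

DFS order: [0, 3, 4, 1, 2, 5, 7, 6, 8]


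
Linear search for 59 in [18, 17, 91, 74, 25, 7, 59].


i=0: 18!=59
i=1: 17!=59
i=2: 91!=59
i=3: 74!=59
i=4: 25!=59
i=5: 7!=59
i=6: 59==59 found!

Found at 6, 7 comps


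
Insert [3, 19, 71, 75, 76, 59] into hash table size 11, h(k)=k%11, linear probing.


Insert 3: h=3 -> slot 3
Insert 19: h=8 -> slot 8
Insert 71: h=5 -> slot 5
Insert 75: h=9 -> slot 9
Insert 76: h=10 -> slot 10
Insert 59: h=4 -> slot 4

Table: [None, None, None, 3, 59, 71, None, None, 19, 75, 76]


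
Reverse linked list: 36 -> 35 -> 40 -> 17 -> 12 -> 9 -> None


Step 1: curr=36, set curr.next=prev(None) | reversed so far: 36
Step 2: curr=35, set curr.next=prev(36) | reversed so far: 35 -> 36
Step 3: curr=40, set curr.next=prev(35) | reversed so far: 40 -> 35 -> 36
Step 4: curr=17, set curr.next=prev(40) | reversed so far: 17 -> 40 -> 35 -> 36
Step 5: curr=12, set curr.next=prev(17) | reversed so far: 12 -> 17 -> 40 -> 35 -> 36
Step 6: curr=9, set curr.next=prev(12) | reversed so far: 9 -> 12 -> 17 -> 40 -> 35 -> 36

9 -> 12 -> 17 -> 40 -> 35 -> 36 -> None


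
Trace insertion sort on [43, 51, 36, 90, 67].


Initial: [43, 51, 36, 90, 67]
Insert 51: [43, 51, 36, 90, 67]
Insert 36: [36, 43, 51, 90, 67]
Insert 90: [36, 43, 51, 90, 67]
Insert 67: [36, 43, 51, 67, 90]

Sorted: [36, 43, 51, 67, 90]


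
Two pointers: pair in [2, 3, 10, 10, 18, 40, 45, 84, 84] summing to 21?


lo=0(2)+hi=8(84)=86
lo=0(2)+hi=7(84)=86
lo=0(2)+hi=6(45)=47
lo=0(2)+hi=5(40)=42
lo=0(2)+hi=4(18)=20
lo=1(3)+hi=4(18)=21

Yes: 3+18=21


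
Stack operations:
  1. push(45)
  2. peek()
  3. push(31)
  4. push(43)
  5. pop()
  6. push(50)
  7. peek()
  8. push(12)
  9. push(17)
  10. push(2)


push(45) -> [45]
peek()->45
push(31) -> [45, 31]
push(43) -> [45, 31, 43]
pop()->43, [45, 31]
push(50) -> [45, 31, 50]
peek()->50
push(12) -> [45, 31, 50, 12]
push(17) -> [45, 31, 50, 12, 17]
push(2) -> [45, 31, 50, 12, 17, 2]

Final stack: [45, 31, 50, 12, 17, 2]


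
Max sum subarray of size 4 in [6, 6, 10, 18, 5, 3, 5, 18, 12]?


[0:4]: 40
[1:5]: 39
[2:6]: 36
[3:7]: 31
[4:8]: 31
[5:9]: 38

Max: 40 at [0:4]


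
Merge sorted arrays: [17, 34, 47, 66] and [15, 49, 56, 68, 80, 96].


Take 15 from B
Take 17 from A
Take 34 from A
Take 47 from A
Take 49 from B
Take 56 from B
Take 66 from A

Merged: [15, 17, 34, 47, 49, 56, 66, 68, 80, 96]


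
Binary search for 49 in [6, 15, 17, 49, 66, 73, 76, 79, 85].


Step 1: lo=0, hi=8, mid=4, val=66
Step 2: lo=0, hi=3, mid=1, val=15
Step 3: lo=2, hi=3, mid=2, val=17
Step 4: lo=3, hi=3, mid=3, val=49

Found at index 3


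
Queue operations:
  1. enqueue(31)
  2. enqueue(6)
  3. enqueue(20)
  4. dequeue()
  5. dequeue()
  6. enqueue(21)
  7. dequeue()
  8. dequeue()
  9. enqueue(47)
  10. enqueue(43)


enqueue(31) -> [31]
enqueue(6) -> [31, 6]
enqueue(20) -> [31, 6, 20]
dequeue()->31, [6, 20]
dequeue()->6, [20]
enqueue(21) -> [20, 21]
dequeue()->20, [21]
dequeue()->21, []
enqueue(47) -> [47]
enqueue(43) -> [47, 43]

Final queue: [47, 43]


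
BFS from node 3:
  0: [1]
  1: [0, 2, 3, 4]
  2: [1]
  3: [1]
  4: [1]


Visit 3, enqueue [1]
Visit 1, enqueue [0, 2, 4]
Visit 0, enqueue []
Visit 2, enqueue []
Visit 4, enqueue []

BFS order: [3, 1, 0, 2, 4]


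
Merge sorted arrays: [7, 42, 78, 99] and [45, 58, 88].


Take 7 from A
Take 42 from A
Take 45 from B
Take 58 from B
Take 78 from A
Take 88 from B

Merged: [7, 42, 45, 58, 78, 88, 99]


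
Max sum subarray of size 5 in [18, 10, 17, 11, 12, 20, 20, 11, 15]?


[0:5]: 68
[1:6]: 70
[2:7]: 80
[3:8]: 74
[4:9]: 78

Max: 80 at [2:7]


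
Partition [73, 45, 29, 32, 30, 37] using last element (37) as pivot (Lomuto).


Pivot: 37
  29 <= 37: swap -> [29, 45, 73, 32, 30, 37]
  32 <= 37: swap -> [29, 32, 73, 45, 30, 37]
  30 <= 37: swap -> [29, 32, 30, 45, 73, 37]
Place pivot at 3: [29, 32, 30, 37, 73, 45]

Partitioned: [29, 32, 30, 37, 73, 45]


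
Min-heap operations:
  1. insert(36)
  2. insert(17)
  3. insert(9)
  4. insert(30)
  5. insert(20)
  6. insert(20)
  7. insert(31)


insert(36) -> [36]
insert(17) -> [17, 36]
insert(9) -> [9, 36, 17]
insert(30) -> [9, 30, 17, 36]
insert(20) -> [9, 20, 17, 36, 30]
insert(20) -> [9, 20, 17, 36, 30, 20]
insert(31) -> [9, 20, 17, 36, 30, 20, 31]

Final heap: [9, 20, 17, 36, 30, 20, 31]


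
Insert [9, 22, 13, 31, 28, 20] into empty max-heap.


Insert 9: [9]
Insert 22: [22, 9]
Insert 13: [22, 9, 13]
Insert 31: [31, 22, 13, 9]
Insert 28: [31, 28, 13, 9, 22]
Insert 20: [31, 28, 20, 9, 22, 13]

Final heap: [31, 28, 20, 9, 22, 13]


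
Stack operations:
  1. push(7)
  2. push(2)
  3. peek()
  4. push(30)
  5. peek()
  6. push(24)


push(7) -> [7]
push(2) -> [7, 2]
peek()->2
push(30) -> [7, 2, 30]
peek()->30
push(24) -> [7, 2, 30, 24]

Final stack: [7, 2, 30, 24]


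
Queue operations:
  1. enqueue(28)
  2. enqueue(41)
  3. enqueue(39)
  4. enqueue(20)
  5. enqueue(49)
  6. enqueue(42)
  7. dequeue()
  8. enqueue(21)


enqueue(28) -> [28]
enqueue(41) -> [28, 41]
enqueue(39) -> [28, 41, 39]
enqueue(20) -> [28, 41, 39, 20]
enqueue(49) -> [28, 41, 39, 20, 49]
enqueue(42) -> [28, 41, 39, 20, 49, 42]
dequeue()->28, [41, 39, 20, 49, 42]
enqueue(21) -> [41, 39, 20, 49, 42, 21]

Final queue: [41, 39, 20, 49, 42, 21]


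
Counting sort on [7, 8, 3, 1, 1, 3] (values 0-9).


Input: [7, 8, 3, 1, 1, 3]
Counts: [0, 2, 0, 2, 0, 0, 0, 1, 1, 0]

Sorted: [1, 1, 3, 3, 7, 8]


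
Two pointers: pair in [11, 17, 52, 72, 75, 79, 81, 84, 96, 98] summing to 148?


lo=0(11)+hi=9(98)=109
lo=1(17)+hi=9(98)=115
lo=2(52)+hi=9(98)=150
lo=2(52)+hi=8(96)=148

Yes: 52+96=148


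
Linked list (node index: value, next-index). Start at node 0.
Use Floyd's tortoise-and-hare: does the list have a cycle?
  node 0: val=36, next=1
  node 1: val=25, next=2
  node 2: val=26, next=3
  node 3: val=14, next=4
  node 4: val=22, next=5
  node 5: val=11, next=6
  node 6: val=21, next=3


Floyd's tortoise (slow, +1) and hare (fast, +2):
  init: slow=0, fast=0
  step 1: slow=1, fast=2
  step 2: slow=2, fast=4
  step 3: slow=3, fast=6
  step 4: slow=4, fast=4
  slow == fast at node 4: cycle detected

Cycle: yes


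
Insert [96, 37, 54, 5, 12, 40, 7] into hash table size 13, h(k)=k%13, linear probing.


Insert 96: h=5 -> slot 5
Insert 37: h=11 -> slot 11
Insert 54: h=2 -> slot 2
Insert 5: h=5, 1 probes -> slot 6
Insert 12: h=12 -> slot 12
Insert 40: h=1 -> slot 1
Insert 7: h=7 -> slot 7

Table: [None, 40, 54, None, None, 96, 5, 7, None, None, None, 37, 12]


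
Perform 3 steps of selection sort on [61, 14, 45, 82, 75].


Initial: [61, 14, 45, 82, 75]
Step 1: min=14 at 1
  Swap: [14, 61, 45, 82, 75]
Step 2: min=45 at 2
  Swap: [14, 45, 61, 82, 75]
Step 3: min=61 at 2
  Swap: [14, 45, 61, 82, 75]

After 3 steps: [14, 45, 61, 82, 75]


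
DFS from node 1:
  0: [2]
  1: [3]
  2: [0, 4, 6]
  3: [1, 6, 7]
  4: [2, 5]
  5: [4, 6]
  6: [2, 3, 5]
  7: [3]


Visit 1, push [3]
Visit 3, push [7, 6]
Visit 6, push [5, 2]
Visit 2, push [4, 0]
Visit 0, push []
Visit 4, push [5]
Visit 5, push []
Visit 7, push []

DFS order: [1, 3, 6, 2, 0, 4, 5, 7]


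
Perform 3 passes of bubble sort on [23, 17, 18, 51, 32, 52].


Initial: [23, 17, 18, 51, 32, 52]
Pass 1: [17, 18, 23, 32, 51, 52] (3 swaps)
Pass 2: [17, 18, 23, 32, 51, 52] (0 swaps)
Pass 3: [17, 18, 23, 32, 51, 52] (0 swaps)

After 3 passes: [17, 18, 23, 32, 51, 52]


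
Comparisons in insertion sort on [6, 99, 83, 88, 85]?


Algorithm: insertion sort
Input: [6, 99, 83, 88, 85]
Sorted: [6, 83, 85, 88, 99]

8


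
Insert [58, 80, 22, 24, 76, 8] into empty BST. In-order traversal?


Insert 58: root
Insert 80: R from 58
Insert 22: L from 58
Insert 24: L from 58 -> R from 22
Insert 76: R from 58 -> L from 80
Insert 8: L from 58 -> L from 22

In-order: [8, 22, 24, 58, 76, 80]


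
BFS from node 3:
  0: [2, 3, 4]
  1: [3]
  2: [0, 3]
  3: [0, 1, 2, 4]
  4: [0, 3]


Visit 3, enqueue [0, 1, 2, 4]
Visit 0, enqueue []
Visit 1, enqueue []
Visit 2, enqueue []
Visit 4, enqueue []

BFS order: [3, 0, 1, 2, 4]


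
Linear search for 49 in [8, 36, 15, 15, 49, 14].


i=0: 8!=49
i=1: 36!=49
i=2: 15!=49
i=3: 15!=49
i=4: 49==49 found!

Found at 4, 5 comps


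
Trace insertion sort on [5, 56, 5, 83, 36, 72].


Initial: [5, 56, 5, 83, 36, 72]
Insert 56: [5, 56, 5, 83, 36, 72]
Insert 5: [5, 5, 56, 83, 36, 72]
Insert 83: [5, 5, 56, 83, 36, 72]
Insert 36: [5, 5, 36, 56, 83, 72]
Insert 72: [5, 5, 36, 56, 72, 83]

Sorted: [5, 5, 36, 56, 72, 83]


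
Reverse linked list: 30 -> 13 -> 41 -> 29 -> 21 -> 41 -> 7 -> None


Step 1: curr=30, set curr.next=prev(None) | reversed so far: 30
Step 2: curr=13, set curr.next=prev(30) | reversed so far: 13 -> 30
Step 3: curr=41, set curr.next=prev(13) | reversed so far: 41 -> 13 -> 30
Step 4: curr=29, set curr.next=prev(41) | reversed so far: 29 -> 41 -> 13 -> 30
Step 5: curr=21, set curr.next=prev(29) | reversed so far: 21 -> 29 -> 41 -> 13 -> 30
Step 6: curr=41, set curr.next=prev(21) | reversed so far: 41 -> 21 -> 29 -> 41 -> 13 -> 30
Step 7: curr=7, set curr.next=prev(41) | reversed so far: 7 -> 41 -> 21 -> 29 -> 41 -> 13 -> 30

7 -> 41 -> 21 -> 29 -> 41 -> 13 -> 30 -> None


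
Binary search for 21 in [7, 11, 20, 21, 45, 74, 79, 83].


Step 1: lo=0, hi=7, mid=3, val=21

Found at index 3


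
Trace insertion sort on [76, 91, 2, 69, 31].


Initial: [76, 91, 2, 69, 31]
Insert 91: [76, 91, 2, 69, 31]
Insert 2: [2, 76, 91, 69, 31]
Insert 69: [2, 69, 76, 91, 31]
Insert 31: [2, 31, 69, 76, 91]

Sorted: [2, 31, 69, 76, 91]


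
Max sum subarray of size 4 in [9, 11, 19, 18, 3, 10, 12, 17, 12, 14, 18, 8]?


[0:4]: 57
[1:5]: 51
[2:6]: 50
[3:7]: 43
[4:8]: 42
[5:9]: 51
[6:10]: 55
[7:11]: 61
[8:12]: 52

Max: 61 at [7:11]


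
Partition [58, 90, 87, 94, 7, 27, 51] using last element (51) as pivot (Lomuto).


Pivot: 51
  7 <= 51: swap -> [7, 90, 87, 94, 58, 27, 51]
  27 <= 51: swap -> [7, 27, 87, 94, 58, 90, 51]
Place pivot at 2: [7, 27, 51, 94, 58, 90, 87]

Partitioned: [7, 27, 51, 94, 58, 90, 87]


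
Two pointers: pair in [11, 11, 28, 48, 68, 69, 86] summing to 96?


lo=0(11)+hi=6(86)=97
lo=0(11)+hi=5(69)=80
lo=1(11)+hi=5(69)=80
lo=2(28)+hi=5(69)=97
lo=2(28)+hi=4(68)=96

Yes: 28+68=96


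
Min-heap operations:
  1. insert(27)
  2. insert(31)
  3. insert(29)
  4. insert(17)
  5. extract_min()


insert(27) -> [27]
insert(31) -> [27, 31]
insert(29) -> [27, 31, 29]
insert(17) -> [17, 27, 29, 31]
extract_min()->17, [27, 31, 29]

Final heap: [27, 31, 29]


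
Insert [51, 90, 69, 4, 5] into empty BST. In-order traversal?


Insert 51: root
Insert 90: R from 51
Insert 69: R from 51 -> L from 90
Insert 4: L from 51
Insert 5: L from 51 -> R from 4

In-order: [4, 5, 51, 69, 90]


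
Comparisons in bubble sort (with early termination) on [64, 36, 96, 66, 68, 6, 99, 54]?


Algorithm: bubble sort (with early termination)
Input: [64, 36, 96, 66, 68, 6, 99, 54]
Sorted: [6, 36, 54, 64, 66, 68, 96, 99]

27


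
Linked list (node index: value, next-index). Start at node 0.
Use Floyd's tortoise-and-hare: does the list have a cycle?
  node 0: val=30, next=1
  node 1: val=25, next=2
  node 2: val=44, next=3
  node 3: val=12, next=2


Floyd's tortoise (slow, +1) and hare (fast, +2):
  init: slow=0, fast=0
  step 1: slow=1, fast=2
  step 2: slow=2, fast=2
  slow == fast at node 2: cycle detected

Cycle: yes


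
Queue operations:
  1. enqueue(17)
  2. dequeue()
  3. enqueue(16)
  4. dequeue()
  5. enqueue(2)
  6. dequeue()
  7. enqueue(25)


enqueue(17) -> [17]
dequeue()->17, []
enqueue(16) -> [16]
dequeue()->16, []
enqueue(2) -> [2]
dequeue()->2, []
enqueue(25) -> [25]

Final queue: [25]


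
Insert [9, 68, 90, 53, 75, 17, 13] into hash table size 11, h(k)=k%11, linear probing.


Insert 9: h=9 -> slot 9
Insert 68: h=2 -> slot 2
Insert 90: h=2, 1 probes -> slot 3
Insert 53: h=9, 1 probes -> slot 10
Insert 75: h=9, 2 probes -> slot 0
Insert 17: h=6 -> slot 6
Insert 13: h=2, 2 probes -> slot 4

Table: [75, None, 68, 90, 13, None, 17, None, None, 9, 53]


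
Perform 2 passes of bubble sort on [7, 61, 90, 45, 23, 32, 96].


Initial: [7, 61, 90, 45, 23, 32, 96]
Pass 1: [7, 61, 45, 23, 32, 90, 96] (3 swaps)
Pass 2: [7, 45, 23, 32, 61, 90, 96] (3 swaps)

After 2 passes: [7, 45, 23, 32, 61, 90, 96]


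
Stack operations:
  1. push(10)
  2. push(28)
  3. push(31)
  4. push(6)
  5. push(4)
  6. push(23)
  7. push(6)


push(10) -> [10]
push(28) -> [10, 28]
push(31) -> [10, 28, 31]
push(6) -> [10, 28, 31, 6]
push(4) -> [10, 28, 31, 6, 4]
push(23) -> [10, 28, 31, 6, 4, 23]
push(6) -> [10, 28, 31, 6, 4, 23, 6]

Final stack: [10, 28, 31, 6, 4, 23, 6]


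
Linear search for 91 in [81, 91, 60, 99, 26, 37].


i=0: 81!=91
i=1: 91==91 found!

Found at 1, 2 comps


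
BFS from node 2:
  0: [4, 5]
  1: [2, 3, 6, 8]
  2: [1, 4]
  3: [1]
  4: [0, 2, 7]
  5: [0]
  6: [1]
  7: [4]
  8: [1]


Visit 2, enqueue [1, 4]
Visit 1, enqueue [3, 6, 8]
Visit 4, enqueue [0, 7]
Visit 3, enqueue []
Visit 6, enqueue []
Visit 8, enqueue []
Visit 0, enqueue [5]
Visit 7, enqueue []
Visit 5, enqueue []

BFS order: [2, 1, 4, 3, 6, 8, 0, 7, 5]


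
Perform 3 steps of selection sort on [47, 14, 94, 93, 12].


Initial: [47, 14, 94, 93, 12]
Step 1: min=12 at 4
  Swap: [12, 14, 94, 93, 47]
Step 2: min=14 at 1
  Swap: [12, 14, 94, 93, 47]
Step 3: min=47 at 4
  Swap: [12, 14, 47, 93, 94]

After 3 steps: [12, 14, 47, 93, 94]


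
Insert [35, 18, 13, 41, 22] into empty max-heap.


Insert 35: [35]
Insert 18: [35, 18]
Insert 13: [35, 18, 13]
Insert 41: [41, 35, 13, 18]
Insert 22: [41, 35, 13, 18, 22]

Final heap: [41, 35, 13, 18, 22]


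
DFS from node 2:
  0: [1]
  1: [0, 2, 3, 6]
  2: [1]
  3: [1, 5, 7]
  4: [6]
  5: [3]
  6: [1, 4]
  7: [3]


Visit 2, push [1]
Visit 1, push [6, 3, 0]
Visit 0, push []
Visit 3, push [7, 5]
Visit 5, push []
Visit 7, push []
Visit 6, push [4]
Visit 4, push []

DFS order: [2, 1, 0, 3, 5, 7, 6, 4]


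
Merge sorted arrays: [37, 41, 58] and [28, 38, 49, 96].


Take 28 from B
Take 37 from A
Take 38 from B
Take 41 from A
Take 49 from B
Take 58 from A

Merged: [28, 37, 38, 41, 49, 58, 96]


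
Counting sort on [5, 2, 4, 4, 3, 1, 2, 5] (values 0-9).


Input: [5, 2, 4, 4, 3, 1, 2, 5]
Counts: [0, 1, 2, 1, 2, 2, 0, 0, 0, 0]

Sorted: [1, 2, 2, 3, 4, 4, 5, 5]


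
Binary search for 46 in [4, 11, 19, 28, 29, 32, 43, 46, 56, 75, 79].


Step 1: lo=0, hi=10, mid=5, val=32
Step 2: lo=6, hi=10, mid=8, val=56
Step 3: lo=6, hi=7, mid=6, val=43
Step 4: lo=7, hi=7, mid=7, val=46

Found at index 7


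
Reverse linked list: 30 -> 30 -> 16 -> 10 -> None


Step 1: curr=30, set curr.next=prev(None) | reversed so far: 30
Step 2: curr=30, set curr.next=prev(30) | reversed so far: 30 -> 30
Step 3: curr=16, set curr.next=prev(30) | reversed so far: 16 -> 30 -> 30
Step 4: curr=10, set curr.next=prev(16) | reversed so far: 10 -> 16 -> 30 -> 30

10 -> 16 -> 30 -> 30 -> None


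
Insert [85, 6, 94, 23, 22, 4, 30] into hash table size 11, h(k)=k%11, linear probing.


Insert 85: h=8 -> slot 8
Insert 6: h=6 -> slot 6
Insert 94: h=6, 1 probes -> slot 7
Insert 23: h=1 -> slot 1
Insert 22: h=0 -> slot 0
Insert 4: h=4 -> slot 4
Insert 30: h=8, 1 probes -> slot 9

Table: [22, 23, None, None, 4, None, 6, 94, 85, 30, None]


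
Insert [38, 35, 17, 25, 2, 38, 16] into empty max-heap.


Insert 38: [38]
Insert 35: [38, 35]
Insert 17: [38, 35, 17]
Insert 25: [38, 35, 17, 25]
Insert 2: [38, 35, 17, 25, 2]
Insert 38: [38, 35, 38, 25, 2, 17]
Insert 16: [38, 35, 38, 25, 2, 17, 16]

Final heap: [38, 35, 38, 25, 2, 17, 16]


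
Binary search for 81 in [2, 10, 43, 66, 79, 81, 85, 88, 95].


Step 1: lo=0, hi=8, mid=4, val=79
Step 2: lo=5, hi=8, mid=6, val=85
Step 3: lo=5, hi=5, mid=5, val=81

Found at index 5


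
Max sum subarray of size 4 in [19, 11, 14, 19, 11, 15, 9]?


[0:4]: 63
[1:5]: 55
[2:6]: 59
[3:7]: 54

Max: 63 at [0:4]


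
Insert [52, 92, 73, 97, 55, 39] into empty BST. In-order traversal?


Insert 52: root
Insert 92: R from 52
Insert 73: R from 52 -> L from 92
Insert 97: R from 52 -> R from 92
Insert 55: R from 52 -> L from 92 -> L from 73
Insert 39: L from 52

In-order: [39, 52, 55, 73, 92, 97]


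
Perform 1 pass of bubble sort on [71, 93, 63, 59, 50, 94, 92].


Initial: [71, 93, 63, 59, 50, 94, 92]
Pass 1: [71, 63, 59, 50, 93, 92, 94] (4 swaps)

After 1 pass: [71, 63, 59, 50, 93, 92, 94]


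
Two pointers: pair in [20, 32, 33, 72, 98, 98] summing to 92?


lo=0(20)+hi=5(98)=118
lo=0(20)+hi=4(98)=118
lo=0(20)+hi=3(72)=92

Yes: 20+72=92


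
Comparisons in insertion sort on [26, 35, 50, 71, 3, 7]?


Algorithm: insertion sort
Input: [26, 35, 50, 71, 3, 7]
Sorted: [3, 7, 26, 35, 50, 71]

12


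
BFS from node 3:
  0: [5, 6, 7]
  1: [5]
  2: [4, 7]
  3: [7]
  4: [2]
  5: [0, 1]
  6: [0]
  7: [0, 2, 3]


Visit 3, enqueue [7]
Visit 7, enqueue [0, 2]
Visit 0, enqueue [5, 6]
Visit 2, enqueue [4]
Visit 5, enqueue [1]
Visit 6, enqueue []
Visit 4, enqueue []
Visit 1, enqueue []

BFS order: [3, 7, 0, 2, 5, 6, 4, 1]


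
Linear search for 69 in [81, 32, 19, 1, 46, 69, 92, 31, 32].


i=0: 81!=69
i=1: 32!=69
i=2: 19!=69
i=3: 1!=69
i=4: 46!=69
i=5: 69==69 found!

Found at 5, 6 comps


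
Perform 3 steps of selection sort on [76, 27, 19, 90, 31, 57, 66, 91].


Initial: [76, 27, 19, 90, 31, 57, 66, 91]
Step 1: min=19 at 2
  Swap: [19, 27, 76, 90, 31, 57, 66, 91]
Step 2: min=27 at 1
  Swap: [19, 27, 76, 90, 31, 57, 66, 91]
Step 3: min=31 at 4
  Swap: [19, 27, 31, 90, 76, 57, 66, 91]

After 3 steps: [19, 27, 31, 90, 76, 57, 66, 91]


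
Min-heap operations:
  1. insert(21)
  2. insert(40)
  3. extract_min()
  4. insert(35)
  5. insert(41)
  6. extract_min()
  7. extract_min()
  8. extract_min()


insert(21) -> [21]
insert(40) -> [21, 40]
extract_min()->21, [40]
insert(35) -> [35, 40]
insert(41) -> [35, 40, 41]
extract_min()->35, [40, 41]
extract_min()->40, [41]
extract_min()->41, []

Final heap: []


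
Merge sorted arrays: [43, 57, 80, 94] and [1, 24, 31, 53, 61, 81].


Take 1 from B
Take 24 from B
Take 31 from B
Take 43 from A
Take 53 from B
Take 57 from A
Take 61 from B
Take 80 from A
Take 81 from B

Merged: [1, 24, 31, 43, 53, 57, 61, 80, 81, 94]


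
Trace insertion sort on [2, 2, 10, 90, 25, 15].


Initial: [2, 2, 10, 90, 25, 15]
Insert 2: [2, 2, 10, 90, 25, 15]
Insert 10: [2, 2, 10, 90, 25, 15]
Insert 90: [2, 2, 10, 90, 25, 15]
Insert 25: [2, 2, 10, 25, 90, 15]
Insert 15: [2, 2, 10, 15, 25, 90]

Sorted: [2, 2, 10, 15, 25, 90]


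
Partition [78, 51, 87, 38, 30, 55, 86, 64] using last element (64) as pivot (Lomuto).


Pivot: 64
  51 <= 64: swap -> [51, 78, 87, 38, 30, 55, 86, 64]
  38 <= 64: swap -> [51, 38, 87, 78, 30, 55, 86, 64]
  30 <= 64: swap -> [51, 38, 30, 78, 87, 55, 86, 64]
  55 <= 64: swap -> [51, 38, 30, 55, 87, 78, 86, 64]
Place pivot at 4: [51, 38, 30, 55, 64, 78, 86, 87]

Partitioned: [51, 38, 30, 55, 64, 78, 86, 87]


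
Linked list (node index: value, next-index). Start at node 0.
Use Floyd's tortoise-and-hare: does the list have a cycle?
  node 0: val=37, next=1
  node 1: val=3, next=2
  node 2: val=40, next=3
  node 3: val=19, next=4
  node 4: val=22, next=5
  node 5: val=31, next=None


Floyd's tortoise (slow, +1) and hare (fast, +2):
  init: slow=0, fast=0
  step 1: slow=1, fast=2
  step 2: slow=2, fast=4
  step 3: fast 4->5->None, no cycle

Cycle: no


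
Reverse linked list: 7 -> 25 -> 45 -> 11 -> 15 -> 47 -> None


Step 1: curr=7, set curr.next=prev(None) | reversed so far: 7
Step 2: curr=25, set curr.next=prev(7) | reversed so far: 25 -> 7
Step 3: curr=45, set curr.next=prev(25) | reversed so far: 45 -> 25 -> 7
Step 4: curr=11, set curr.next=prev(45) | reversed so far: 11 -> 45 -> 25 -> 7
Step 5: curr=15, set curr.next=prev(11) | reversed so far: 15 -> 11 -> 45 -> 25 -> 7
Step 6: curr=47, set curr.next=prev(15) | reversed so far: 47 -> 15 -> 11 -> 45 -> 25 -> 7

47 -> 15 -> 11 -> 45 -> 25 -> 7 -> None


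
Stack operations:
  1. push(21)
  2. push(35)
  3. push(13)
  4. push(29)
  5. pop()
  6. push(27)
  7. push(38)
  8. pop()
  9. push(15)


push(21) -> [21]
push(35) -> [21, 35]
push(13) -> [21, 35, 13]
push(29) -> [21, 35, 13, 29]
pop()->29, [21, 35, 13]
push(27) -> [21, 35, 13, 27]
push(38) -> [21, 35, 13, 27, 38]
pop()->38, [21, 35, 13, 27]
push(15) -> [21, 35, 13, 27, 15]

Final stack: [21, 35, 13, 27, 15]


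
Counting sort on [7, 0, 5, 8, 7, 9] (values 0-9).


Input: [7, 0, 5, 8, 7, 9]
Counts: [1, 0, 0, 0, 0, 1, 0, 2, 1, 1]

Sorted: [0, 5, 7, 7, 8, 9]


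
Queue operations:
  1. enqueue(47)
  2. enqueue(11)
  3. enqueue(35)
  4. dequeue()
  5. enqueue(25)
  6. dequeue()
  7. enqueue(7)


enqueue(47) -> [47]
enqueue(11) -> [47, 11]
enqueue(35) -> [47, 11, 35]
dequeue()->47, [11, 35]
enqueue(25) -> [11, 35, 25]
dequeue()->11, [35, 25]
enqueue(7) -> [35, 25, 7]

Final queue: [35, 25, 7]


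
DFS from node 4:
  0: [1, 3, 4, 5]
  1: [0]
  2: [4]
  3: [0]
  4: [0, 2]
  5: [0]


Visit 4, push [2, 0]
Visit 0, push [5, 3, 1]
Visit 1, push []
Visit 3, push []
Visit 5, push []
Visit 2, push []

DFS order: [4, 0, 1, 3, 5, 2]


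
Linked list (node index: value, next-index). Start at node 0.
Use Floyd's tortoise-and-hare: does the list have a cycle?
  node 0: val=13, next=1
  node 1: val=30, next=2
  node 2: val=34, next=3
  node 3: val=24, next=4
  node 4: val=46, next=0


Floyd's tortoise (slow, +1) and hare (fast, +2):
  init: slow=0, fast=0
  step 1: slow=1, fast=2
  step 2: slow=2, fast=4
  step 3: slow=3, fast=1
  step 4: slow=4, fast=3
  step 5: slow=0, fast=0
  slow == fast at node 0: cycle detected

Cycle: yes


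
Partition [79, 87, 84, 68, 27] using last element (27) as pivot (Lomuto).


Pivot: 27
Place pivot at 0: [27, 87, 84, 68, 79]

Partitioned: [27, 87, 84, 68, 79]


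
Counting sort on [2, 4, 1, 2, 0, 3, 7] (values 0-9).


Input: [2, 4, 1, 2, 0, 3, 7]
Counts: [1, 1, 2, 1, 1, 0, 0, 1, 0, 0]

Sorted: [0, 1, 2, 2, 3, 4, 7]


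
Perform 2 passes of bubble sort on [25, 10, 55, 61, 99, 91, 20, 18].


Initial: [25, 10, 55, 61, 99, 91, 20, 18]
Pass 1: [10, 25, 55, 61, 91, 20, 18, 99] (4 swaps)
Pass 2: [10, 25, 55, 61, 20, 18, 91, 99] (2 swaps)

After 2 passes: [10, 25, 55, 61, 20, 18, 91, 99]


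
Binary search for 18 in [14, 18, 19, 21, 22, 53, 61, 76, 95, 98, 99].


Step 1: lo=0, hi=10, mid=5, val=53
Step 2: lo=0, hi=4, mid=2, val=19
Step 3: lo=0, hi=1, mid=0, val=14
Step 4: lo=1, hi=1, mid=1, val=18

Found at index 1


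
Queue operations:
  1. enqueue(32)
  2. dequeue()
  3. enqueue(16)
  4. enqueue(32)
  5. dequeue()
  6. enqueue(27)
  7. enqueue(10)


enqueue(32) -> [32]
dequeue()->32, []
enqueue(16) -> [16]
enqueue(32) -> [16, 32]
dequeue()->16, [32]
enqueue(27) -> [32, 27]
enqueue(10) -> [32, 27, 10]

Final queue: [32, 27, 10]


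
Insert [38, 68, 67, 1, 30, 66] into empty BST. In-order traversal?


Insert 38: root
Insert 68: R from 38
Insert 67: R from 38 -> L from 68
Insert 1: L from 38
Insert 30: L from 38 -> R from 1
Insert 66: R from 38 -> L from 68 -> L from 67

In-order: [1, 30, 38, 66, 67, 68]


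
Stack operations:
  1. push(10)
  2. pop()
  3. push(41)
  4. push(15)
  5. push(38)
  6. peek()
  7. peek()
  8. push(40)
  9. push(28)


push(10) -> [10]
pop()->10, []
push(41) -> [41]
push(15) -> [41, 15]
push(38) -> [41, 15, 38]
peek()->38
peek()->38
push(40) -> [41, 15, 38, 40]
push(28) -> [41, 15, 38, 40, 28]

Final stack: [41, 15, 38, 40, 28]


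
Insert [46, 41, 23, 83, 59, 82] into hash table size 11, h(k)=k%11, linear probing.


Insert 46: h=2 -> slot 2
Insert 41: h=8 -> slot 8
Insert 23: h=1 -> slot 1
Insert 83: h=6 -> slot 6
Insert 59: h=4 -> slot 4
Insert 82: h=5 -> slot 5

Table: [None, 23, 46, None, 59, 82, 83, None, 41, None, None]


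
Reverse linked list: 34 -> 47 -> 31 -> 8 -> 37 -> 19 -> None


Step 1: curr=34, set curr.next=prev(None) | reversed so far: 34
Step 2: curr=47, set curr.next=prev(34) | reversed so far: 47 -> 34
Step 3: curr=31, set curr.next=prev(47) | reversed so far: 31 -> 47 -> 34
Step 4: curr=8, set curr.next=prev(31) | reversed so far: 8 -> 31 -> 47 -> 34
Step 5: curr=37, set curr.next=prev(8) | reversed so far: 37 -> 8 -> 31 -> 47 -> 34
Step 6: curr=19, set curr.next=prev(37) | reversed so far: 19 -> 37 -> 8 -> 31 -> 47 -> 34

19 -> 37 -> 8 -> 31 -> 47 -> 34 -> None


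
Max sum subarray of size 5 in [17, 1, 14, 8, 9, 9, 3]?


[0:5]: 49
[1:6]: 41
[2:7]: 43

Max: 49 at [0:5]


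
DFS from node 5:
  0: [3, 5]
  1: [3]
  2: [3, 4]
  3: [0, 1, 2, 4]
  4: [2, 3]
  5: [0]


Visit 5, push [0]
Visit 0, push [3]
Visit 3, push [4, 2, 1]
Visit 1, push []
Visit 2, push [4]
Visit 4, push []

DFS order: [5, 0, 3, 1, 2, 4]


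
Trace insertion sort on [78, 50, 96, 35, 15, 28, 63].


Initial: [78, 50, 96, 35, 15, 28, 63]
Insert 50: [50, 78, 96, 35, 15, 28, 63]
Insert 96: [50, 78, 96, 35, 15, 28, 63]
Insert 35: [35, 50, 78, 96, 15, 28, 63]
Insert 15: [15, 35, 50, 78, 96, 28, 63]
Insert 28: [15, 28, 35, 50, 78, 96, 63]
Insert 63: [15, 28, 35, 50, 63, 78, 96]

Sorted: [15, 28, 35, 50, 63, 78, 96]
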